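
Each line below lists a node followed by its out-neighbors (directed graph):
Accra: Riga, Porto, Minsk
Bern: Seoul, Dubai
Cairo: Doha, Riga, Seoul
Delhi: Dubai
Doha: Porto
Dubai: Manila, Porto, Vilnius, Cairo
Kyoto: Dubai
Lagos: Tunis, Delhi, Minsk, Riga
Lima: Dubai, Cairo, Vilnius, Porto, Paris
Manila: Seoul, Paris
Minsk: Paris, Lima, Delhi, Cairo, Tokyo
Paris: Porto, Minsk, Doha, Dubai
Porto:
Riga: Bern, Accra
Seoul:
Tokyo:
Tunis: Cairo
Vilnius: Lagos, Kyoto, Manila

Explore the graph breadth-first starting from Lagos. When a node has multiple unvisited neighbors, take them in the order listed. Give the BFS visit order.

Visit Lagos; enqueue Tunis, Delhi, Minsk, Riga → queue [Tunis, Delhi, Minsk, Riga]
Visit Tunis; enqueue Cairo → queue [Delhi, Minsk, Riga, Cairo]
Visit Delhi; enqueue Dubai → queue [Minsk, Riga, Cairo, Dubai]
Visit Minsk; enqueue Paris, Lima, Tokyo → queue [Riga, Cairo, Dubai, Paris, Lima, Tokyo]
Visit Riga; enqueue Bern, Accra → queue [Cairo, Dubai, Paris, Lima, Tokyo, Bern, Accra]
Visit Cairo; enqueue Doha, Seoul → queue [Dubai, Paris, Lima, Tokyo, Bern, Accra, Doha, Seoul]
Visit Dubai; enqueue Manila, Porto, Vilnius → queue [Paris, Lima, Tokyo, Bern, Accra, Doha, Seoul, Manila, Porto, Vilnius]
Visit Paris → queue [Lima, Tokyo, Bern, Accra, Doha, Seoul, Manila, Porto, Vilnius]
Visit Lima → queue [Tokyo, Bern, Accra, Doha, Seoul, Manila, Porto, Vilnius]
Visit Tokyo → queue [Bern, Accra, Doha, Seoul, Manila, Porto, Vilnius]
Visit Bern → queue [Accra, Doha, Seoul, Manila, Porto, Vilnius]
Visit Accra → queue [Doha, Seoul, Manila, Porto, Vilnius]
Visit Doha → queue [Seoul, Manila, Porto, Vilnius]
Visit Seoul → queue [Manila, Porto, Vilnius]
Visit Manila → queue [Porto, Vilnius]
Visit Porto → queue [Vilnius]
Visit Vilnius; enqueue Kyoto → queue [Kyoto]
Visit Kyoto → queue []

Lagos -> Tunis -> Delhi -> Minsk -> Riga -> Cairo -> Dubai -> Paris -> Lima -> Tokyo -> Bern -> Accra -> Doha -> Seoul -> Manila -> Porto -> Vilnius -> Kyoto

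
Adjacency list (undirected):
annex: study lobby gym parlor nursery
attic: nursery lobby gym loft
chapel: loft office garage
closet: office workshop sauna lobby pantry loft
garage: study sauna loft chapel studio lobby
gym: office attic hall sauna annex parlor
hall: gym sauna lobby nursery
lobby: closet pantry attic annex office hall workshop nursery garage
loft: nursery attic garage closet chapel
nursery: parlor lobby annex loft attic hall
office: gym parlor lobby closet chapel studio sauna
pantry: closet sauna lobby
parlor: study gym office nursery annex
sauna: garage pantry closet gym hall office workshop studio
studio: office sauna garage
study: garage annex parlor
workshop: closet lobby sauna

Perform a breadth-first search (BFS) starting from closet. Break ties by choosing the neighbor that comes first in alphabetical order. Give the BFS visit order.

Visit closet; enqueue lobby, loft, office, pantry, sauna, workshop → queue [lobby, loft, office, pantry, sauna, workshop]
Visit lobby; enqueue annex, attic, garage, hall, nursery → queue [loft, office, pantry, sauna, workshop, annex, attic, garage, hall, nursery]
Visit loft; enqueue chapel → queue [office, pantry, sauna, workshop, annex, attic, garage, hall, nursery, chapel]
Visit office; enqueue gym, parlor, studio → queue [pantry, sauna, workshop, annex, attic, garage, hall, nursery, chapel, gym, parlor, studio]
Visit pantry → queue [sauna, workshop, annex, attic, garage, hall, nursery, chapel, gym, parlor, studio]
Visit sauna → queue [workshop, annex, attic, garage, hall, nursery, chapel, gym, parlor, studio]
Visit workshop → queue [annex, attic, garage, hall, nursery, chapel, gym, parlor, studio]
Visit annex; enqueue study → queue [attic, garage, hall, nursery, chapel, gym, parlor, studio, study]
Visit attic → queue [garage, hall, nursery, chapel, gym, parlor, studio, study]
Visit garage → queue [hall, nursery, chapel, gym, parlor, studio, study]
Visit hall → queue [nursery, chapel, gym, parlor, studio, study]
Visit nursery → queue [chapel, gym, parlor, studio, study]
Visit chapel → queue [gym, parlor, studio, study]
Visit gym → queue [parlor, studio, study]
Visit parlor → queue [studio, study]
Visit studio → queue [study]
Visit study → queue []

closet lobby loft office pantry sauna workshop annex attic garage hall nursery chapel gym parlor studio study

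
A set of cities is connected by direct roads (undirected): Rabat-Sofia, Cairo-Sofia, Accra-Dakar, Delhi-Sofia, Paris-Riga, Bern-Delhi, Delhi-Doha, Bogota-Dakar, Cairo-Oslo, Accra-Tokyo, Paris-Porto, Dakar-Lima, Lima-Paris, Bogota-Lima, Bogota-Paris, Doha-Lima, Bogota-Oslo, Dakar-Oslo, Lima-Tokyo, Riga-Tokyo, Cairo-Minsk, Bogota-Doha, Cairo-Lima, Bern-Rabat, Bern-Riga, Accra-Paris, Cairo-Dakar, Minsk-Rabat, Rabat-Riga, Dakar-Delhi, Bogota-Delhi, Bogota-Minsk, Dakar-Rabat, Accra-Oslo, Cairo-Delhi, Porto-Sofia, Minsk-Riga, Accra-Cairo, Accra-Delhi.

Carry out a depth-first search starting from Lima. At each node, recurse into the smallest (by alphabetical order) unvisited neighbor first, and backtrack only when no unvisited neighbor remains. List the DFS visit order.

Visit Lima
Lima → Bogota
Bogota → Dakar
Dakar → Accra
Accra → Cairo
Cairo → Delhi
Delhi → Bern
Bern → Rabat
Rabat → Minsk
Minsk → Riga
Riga → Paris
Paris → Porto
Porto → Sofia
Riga → Tokyo
Delhi → Doha
Cairo → Oslo

Lima -> Bogota -> Dakar -> Accra -> Cairo -> Delhi -> Bern -> Rabat -> Minsk -> Riga -> Paris -> Porto -> Sofia -> Tokyo -> Doha -> Oslo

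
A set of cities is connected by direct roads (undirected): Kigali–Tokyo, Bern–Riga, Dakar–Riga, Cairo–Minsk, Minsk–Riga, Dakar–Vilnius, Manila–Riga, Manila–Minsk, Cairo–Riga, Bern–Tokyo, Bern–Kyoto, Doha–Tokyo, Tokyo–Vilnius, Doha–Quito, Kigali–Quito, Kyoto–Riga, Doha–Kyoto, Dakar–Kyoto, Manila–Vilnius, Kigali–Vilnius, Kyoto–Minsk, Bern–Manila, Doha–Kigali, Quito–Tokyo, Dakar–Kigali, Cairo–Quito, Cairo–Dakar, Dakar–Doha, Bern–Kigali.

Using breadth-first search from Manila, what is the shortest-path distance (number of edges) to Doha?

3

Level 0: Manila
Level 1: Bern, Minsk, Riga, Vilnius
Level 2: Cairo, Dakar, Kigali, Kyoto, Tokyo
Level 3: Doha, Quito
Doha first appears at level 3.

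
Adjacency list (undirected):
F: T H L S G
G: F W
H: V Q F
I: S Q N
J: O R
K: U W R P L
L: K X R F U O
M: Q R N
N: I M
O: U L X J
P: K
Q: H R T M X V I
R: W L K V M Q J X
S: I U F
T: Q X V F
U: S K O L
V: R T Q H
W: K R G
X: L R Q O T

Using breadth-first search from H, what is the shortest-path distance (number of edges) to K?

Level 0: H
Level 1: F, Q, V
Level 2: G, I, L, M, R, S, T, X
Level 3: J, K, N, O, U, W
Level 4: P
K first appears at level 3.

3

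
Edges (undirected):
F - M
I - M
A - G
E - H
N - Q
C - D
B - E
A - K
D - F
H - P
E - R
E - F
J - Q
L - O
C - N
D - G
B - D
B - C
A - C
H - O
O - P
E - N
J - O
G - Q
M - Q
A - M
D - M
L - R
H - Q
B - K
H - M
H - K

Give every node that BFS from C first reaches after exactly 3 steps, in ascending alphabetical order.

Level 0: C
Level 1: A, B, D, N
Level 2: E, F, G, K, M, Q
Level 3: H, I, J, R
Level 4: L, O, P

H, I, J, R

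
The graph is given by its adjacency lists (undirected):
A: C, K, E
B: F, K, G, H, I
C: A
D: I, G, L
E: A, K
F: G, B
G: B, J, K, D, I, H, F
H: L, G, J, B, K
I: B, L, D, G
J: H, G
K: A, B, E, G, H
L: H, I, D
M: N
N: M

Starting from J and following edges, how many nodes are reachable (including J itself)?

BFS from J visits: J, H, G, L, B, K, D, I, F, A, E, C
Reachable nodes: 12 of 14 total.

12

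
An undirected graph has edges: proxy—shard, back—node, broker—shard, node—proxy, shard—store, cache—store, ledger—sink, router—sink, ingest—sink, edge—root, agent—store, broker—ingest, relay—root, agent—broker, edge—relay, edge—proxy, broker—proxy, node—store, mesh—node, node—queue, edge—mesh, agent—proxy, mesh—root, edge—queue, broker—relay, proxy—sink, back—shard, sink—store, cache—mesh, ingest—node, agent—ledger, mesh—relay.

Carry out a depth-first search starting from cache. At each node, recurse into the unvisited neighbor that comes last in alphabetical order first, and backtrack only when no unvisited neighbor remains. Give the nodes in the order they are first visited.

Visit cache
cache → store
store → sink
sink → router
sink → proxy
proxy → shard
shard → broker
broker → relay
relay → root
root → mesh
mesh → node
node → queue
queue → edge
node → ingest
node → back
broker → agent
agent → ledger

cache, store, sink, router, proxy, shard, broker, relay, root, mesh, node, queue, edge, ingest, back, agent, ledger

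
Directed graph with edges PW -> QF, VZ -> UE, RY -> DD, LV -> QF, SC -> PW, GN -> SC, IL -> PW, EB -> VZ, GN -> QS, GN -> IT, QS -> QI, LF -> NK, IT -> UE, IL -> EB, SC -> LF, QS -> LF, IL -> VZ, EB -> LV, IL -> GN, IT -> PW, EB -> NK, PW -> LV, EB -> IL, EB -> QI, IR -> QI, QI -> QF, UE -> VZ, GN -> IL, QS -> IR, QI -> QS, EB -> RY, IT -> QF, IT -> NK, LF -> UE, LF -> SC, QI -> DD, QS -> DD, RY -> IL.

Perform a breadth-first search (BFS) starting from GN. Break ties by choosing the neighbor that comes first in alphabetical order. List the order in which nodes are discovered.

Visit GN; enqueue IL, IT, QS, SC → queue [IL, IT, QS, SC]
Visit IL; enqueue EB, PW, VZ → queue [IT, QS, SC, EB, PW, VZ]
Visit IT; enqueue NK, QF, UE → queue [QS, SC, EB, PW, VZ, NK, QF, UE]
Visit QS; enqueue DD, IR, LF, QI → queue [SC, EB, PW, VZ, NK, QF, UE, DD, IR, LF, QI]
Visit SC → queue [EB, PW, VZ, NK, QF, UE, DD, IR, LF, QI]
Visit EB; enqueue LV, RY → queue [PW, VZ, NK, QF, UE, DD, IR, LF, QI, LV, RY]
Visit PW → queue [VZ, NK, QF, UE, DD, IR, LF, QI, LV, RY]
Visit VZ → queue [NK, QF, UE, DD, IR, LF, QI, LV, RY]
Visit NK → queue [QF, UE, DD, IR, LF, QI, LV, RY]
Visit QF → queue [UE, DD, IR, LF, QI, LV, RY]
Visit UE → queue [DD, IR, LF, QI, LV, RY]
Visit DD → queue [IR, LF, QI, LV, RY]
Visit IR → queue [LF, QI, LV, RY]
Visit LF → queue [QI, LV, RY]
Visit QI → queue [LV, RY]
Visit LV → queue [RY]
Visit RY → queue []

GN → IL → IT → QS → SC → EB → PW → VZ → NK → QF → UE → DD → IR → LF → QI → LV → RY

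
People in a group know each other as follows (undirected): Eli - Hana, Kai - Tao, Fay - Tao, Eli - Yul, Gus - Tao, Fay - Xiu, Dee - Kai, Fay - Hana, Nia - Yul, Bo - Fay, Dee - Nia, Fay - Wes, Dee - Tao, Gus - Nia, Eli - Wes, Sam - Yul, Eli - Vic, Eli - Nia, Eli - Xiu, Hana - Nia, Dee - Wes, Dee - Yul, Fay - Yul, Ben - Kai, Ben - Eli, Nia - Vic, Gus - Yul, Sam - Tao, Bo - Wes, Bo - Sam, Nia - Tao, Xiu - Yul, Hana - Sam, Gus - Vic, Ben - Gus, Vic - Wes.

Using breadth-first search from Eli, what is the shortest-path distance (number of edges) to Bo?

2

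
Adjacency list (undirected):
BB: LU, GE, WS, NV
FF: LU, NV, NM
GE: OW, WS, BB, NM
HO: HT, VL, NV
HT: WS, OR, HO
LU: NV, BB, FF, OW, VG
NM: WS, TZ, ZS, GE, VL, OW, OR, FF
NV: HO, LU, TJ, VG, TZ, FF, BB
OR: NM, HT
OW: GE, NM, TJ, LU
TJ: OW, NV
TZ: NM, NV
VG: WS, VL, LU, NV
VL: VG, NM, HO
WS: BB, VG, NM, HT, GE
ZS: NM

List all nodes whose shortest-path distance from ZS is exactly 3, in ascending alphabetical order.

BB, HO, HT, LU, NV, TJ, VG

Level 0: ZS
Level 1: NM
Level 2: FF, GE, OR, OW, TZ, VL, WS
Level 3: BB, HO, HT, LU, NV, TJ, VG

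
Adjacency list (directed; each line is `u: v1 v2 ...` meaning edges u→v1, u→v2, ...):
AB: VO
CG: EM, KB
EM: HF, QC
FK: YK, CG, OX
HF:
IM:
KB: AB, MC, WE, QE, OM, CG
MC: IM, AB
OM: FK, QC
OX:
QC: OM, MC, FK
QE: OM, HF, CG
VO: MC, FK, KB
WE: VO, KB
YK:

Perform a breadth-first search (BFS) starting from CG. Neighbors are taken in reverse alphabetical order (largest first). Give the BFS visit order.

Visit CG; enqueue KB, EM → queue [KB, EM]
Visit KB; enqueue WE, QE, OM, MC, AB → queue [EM, WE, QE, OM, MC, AB]
Visit EM; enqueue QC, HF → queue [WE, QE, OM, MC, AB, QC, HF]
Visit WE; enqueue VO → queue [QE, OM, MC, AB, QC, HF, VO]
Visit QE → queue [OM, MC, AB, QC, HF, VO]
Visit OM; enqueue FK → queue [MC, AB, QC, HF, VO, FK]
Visit MC; enqueue IM → queue [AB, QC, HF, VO, FK, IM]
Visit AB → queue [QC, HF, VO, FK, IM]
Visit QC → queue [HF, VO, FK, IM]
Visit HF → queue [VO, FK, IM]
Visit VO → queue [FK, IM]
Visit FK; enqueue YK, OX → queue [IM, YK, OX]
Visit IM → queue [YK, OX]
Visit YK → queue [OX]
Visit OX → queue []

CG, KB, EM, WE, QE, OM, MC, AB, QC, HF, VO, FK, IM, YK, OX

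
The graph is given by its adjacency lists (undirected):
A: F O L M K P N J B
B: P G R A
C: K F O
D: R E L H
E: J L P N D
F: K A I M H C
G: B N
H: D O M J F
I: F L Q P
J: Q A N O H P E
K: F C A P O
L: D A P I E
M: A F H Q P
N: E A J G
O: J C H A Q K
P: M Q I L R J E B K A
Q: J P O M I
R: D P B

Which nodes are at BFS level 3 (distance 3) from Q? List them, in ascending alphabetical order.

Level 0: Q
Level 1: I, J, M, O, P
Level 2: A, B, C, E, F, H, K, L, N, R
Level 3: D, G

D, G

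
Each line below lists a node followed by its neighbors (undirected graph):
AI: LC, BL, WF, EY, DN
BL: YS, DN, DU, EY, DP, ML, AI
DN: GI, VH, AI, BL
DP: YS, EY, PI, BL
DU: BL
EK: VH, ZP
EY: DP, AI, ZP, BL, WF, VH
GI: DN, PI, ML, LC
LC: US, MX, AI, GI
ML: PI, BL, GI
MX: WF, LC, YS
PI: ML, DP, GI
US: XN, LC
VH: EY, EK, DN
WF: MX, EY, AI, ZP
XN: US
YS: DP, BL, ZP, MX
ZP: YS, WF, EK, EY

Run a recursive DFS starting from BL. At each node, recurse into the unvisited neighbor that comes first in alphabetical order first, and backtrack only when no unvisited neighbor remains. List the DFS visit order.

Visit BL
BL → AI
AI → DN
DN → GI
GI → LC
LC → MX
MX → WF
WF → EY
EY → DP
DP → PI
PI → ML
DP → YS
YS → ZP
ZP → EK
EK → VH
LC → US
US → XN
BL → DU

BL -> AI -> DN -> GI -> LC -> MX -> WF -> EY -> DP -> PI -> ML -> YS -> ZP -> EK -> VH -> US -> XN -> DU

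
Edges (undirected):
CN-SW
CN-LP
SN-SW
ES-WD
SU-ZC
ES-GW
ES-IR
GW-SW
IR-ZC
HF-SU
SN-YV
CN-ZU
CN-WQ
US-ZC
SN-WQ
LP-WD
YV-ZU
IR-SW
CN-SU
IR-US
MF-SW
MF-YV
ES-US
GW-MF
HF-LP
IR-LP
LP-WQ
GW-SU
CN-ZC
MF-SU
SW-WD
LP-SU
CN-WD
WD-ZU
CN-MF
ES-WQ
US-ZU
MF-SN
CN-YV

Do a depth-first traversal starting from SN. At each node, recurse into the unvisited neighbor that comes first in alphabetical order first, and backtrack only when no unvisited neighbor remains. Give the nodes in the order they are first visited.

Visit SN
SN → MF
MF → CN
CN → LP
LP → HF
HF → SU
SU → GW
GW → ES
ES → IR
IR → SW
SW → WD
WD → ZU
ZU → US
US → ZC
ZU → YV
ES → WQ

SN, MF, CN, LP, HF, SU, GW, ES, IR, SW, WD, ZU, US, ZC, YV, WQ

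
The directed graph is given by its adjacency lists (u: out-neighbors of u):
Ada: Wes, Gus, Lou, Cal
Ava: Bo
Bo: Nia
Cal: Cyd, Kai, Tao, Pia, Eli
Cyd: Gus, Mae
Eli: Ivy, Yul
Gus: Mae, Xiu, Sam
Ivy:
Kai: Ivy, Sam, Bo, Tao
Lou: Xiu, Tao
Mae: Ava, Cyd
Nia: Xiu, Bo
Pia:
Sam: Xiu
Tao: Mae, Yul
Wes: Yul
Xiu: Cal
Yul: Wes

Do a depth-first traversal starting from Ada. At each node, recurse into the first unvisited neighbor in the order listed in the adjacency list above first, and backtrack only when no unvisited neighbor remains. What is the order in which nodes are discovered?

Visit Ada
Ada → Wes
Wes → Yul
Ada → Gus
Gus → Mae
Mae → Ava
Ava → Bo
Bo → Nia
Nia → Xiu
Xiu → Cal
Cal → Cyd
Cal → Kai
Kai → Ivy
Kai → Sam
Kai → Tao
Cal → Pia
Cal → Eli
Ada → Lou

Ada, Wes, Yul, Gus, Mae, Ava, Bo, Nia, Xiu, Cal, Cyd, Kai, Ivy, Sam, Tao, Pia, Eli, Lou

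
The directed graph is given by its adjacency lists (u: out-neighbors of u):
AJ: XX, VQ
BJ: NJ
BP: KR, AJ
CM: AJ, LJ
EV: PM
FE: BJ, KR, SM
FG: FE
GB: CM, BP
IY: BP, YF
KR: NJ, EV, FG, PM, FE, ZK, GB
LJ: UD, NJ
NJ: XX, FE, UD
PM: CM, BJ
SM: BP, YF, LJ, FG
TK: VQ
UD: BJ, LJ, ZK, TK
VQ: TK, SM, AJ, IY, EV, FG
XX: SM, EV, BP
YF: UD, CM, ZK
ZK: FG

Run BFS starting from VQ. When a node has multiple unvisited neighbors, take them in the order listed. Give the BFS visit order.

VQ TK SM AJ IY EV FG BP YF LJ XX PM FE KR UD CM ZK NJ BJ GB

Visit VQ; enqueue TK, SM, AJ, IY, EV, FG → queue [TK, SM, AJ, IY, EV, FG]
Visit TK → queue [SM, AJ, IY, EV, FG]
Visit SM; enqueue BP, YF, LJ → queue [AJ, IY, EV, FG, BP, YF, LJ]
Visit AJ; enqueue XX → queue [IY, EV, FG, BP, YF, LJ, XX]
Visit IY → queue [EV, FG, BP, YF, LJ, XX]
Visit EV; enqueue PM → queue [FG, BP, YF, LJ, XX, PM]
Visit FG; enqueue FE → queue [BP, YF, LJ, XX, PM, FE]
Visit BP; enqueue KR → queue [YF, LJ, XX, PM, FE, KR]
Visit YF; enqueue UD, CM, ZK → queue [LJ, XX, PM, FE, KR, UD, CM, ZK]
Visit LJ; enqueue NJ → queue [XX, PM, FE, KR, UD, CM, ZK, NJ]
Visit XX → queue [PM, FE, KR, UD, CM, ZK, NJ]
Visit PM; enqueue BJ → queue [FE, KR, UD, CM, ZK, NJ, BJ]
Visit FE → queue [KR, UD, CM, ZK, NJ, BJ]
Visit KR; enqueue GB → queue [UD, CM, ZK, NJ, BJ, GB]
Visit UD → queue [CM, ZK, NJ, BJ, GB]
Visit CM → queue [ZK, NJ, BJ, GB]
Visit ZK → queue [NJ, BJ, GB]
Visit NJ → queue [BJ, GB]
Visit BJ → queue [GB]
Visit GB → queue []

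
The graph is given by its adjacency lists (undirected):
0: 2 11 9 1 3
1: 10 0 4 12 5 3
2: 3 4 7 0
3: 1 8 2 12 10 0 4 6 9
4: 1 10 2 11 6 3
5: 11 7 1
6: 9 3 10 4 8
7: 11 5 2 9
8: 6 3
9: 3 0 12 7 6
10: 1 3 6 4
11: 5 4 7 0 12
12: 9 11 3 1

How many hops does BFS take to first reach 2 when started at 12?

2

Level 0: 12
Level 1: 1, 3, 9, 11
Level 2: 0, 2, 4, 5, 6, 7, 8, 10
2 first appears at level 2.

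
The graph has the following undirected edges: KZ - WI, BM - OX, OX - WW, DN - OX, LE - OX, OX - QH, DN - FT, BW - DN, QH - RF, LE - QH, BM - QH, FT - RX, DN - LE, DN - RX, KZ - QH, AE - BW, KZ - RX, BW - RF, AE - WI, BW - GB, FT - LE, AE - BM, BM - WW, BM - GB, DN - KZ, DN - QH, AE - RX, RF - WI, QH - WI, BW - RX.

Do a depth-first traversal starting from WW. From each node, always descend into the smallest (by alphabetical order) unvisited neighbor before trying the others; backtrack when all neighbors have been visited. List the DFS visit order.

Visit WW
WW → BM
BM → AE
AE → BW
BW → DN
DN → FT
FT → LE
LE → OX
OX → QH
QH → KZ
KZ → RX
KZ → WI
WI → RF
BW → GB

WW, BM, AE, BW, DN, FT, LE, OX, QH, KZ, RX, WI, RF, GB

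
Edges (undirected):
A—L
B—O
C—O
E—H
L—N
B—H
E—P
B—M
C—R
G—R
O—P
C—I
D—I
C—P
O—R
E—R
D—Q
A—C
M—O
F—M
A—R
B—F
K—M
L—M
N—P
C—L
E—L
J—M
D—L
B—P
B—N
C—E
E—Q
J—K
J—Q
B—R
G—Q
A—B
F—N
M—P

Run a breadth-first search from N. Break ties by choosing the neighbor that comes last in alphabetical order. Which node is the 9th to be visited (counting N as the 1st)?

C

Visit N; enqueue P, L, F, B → queue [P, L, F, B]
Visit P; enqueue O, M, E, C → queue [L, F, B, O, M, E, C]
Visit L; enqueue D, A → queue [F, B, O, M, E, C, D, A]
Visit F → queue [B, O, M, E, C, D, A]
Visit B; enqueue R, H → queue [O, M, E, C, D, A, R, H]
Visit O → queue [M, E, C, D, A, R, H]
Visit M; enqueue K, J → queue [E, C, D, A, R, H, K, J]
Visit E; enqueue Q → queue [C, D, A, R, H, K, J, Q]
Visit C; enqueue I → queue [D, A, R, H, K, J, Q, I]
Visit D → queue [A, R, H, K, J, Q, I]
Visit A → queue [R, H, K, J, Q, I]
Visit R; enqueue G → queue [H, K, J, Q, I, G]
Visit H → queue [K, J, Q, I, G]
Visit K → queue [J, Q, I, G]
Visit J → queue [Q, I, G]
Visit Q → queue [I, G]
Visit I → queue [G]
Visit G → queue []

Visit order: N, P, L, F, B, O, M, E, C, D, A, R, H, K, J, Q, I, G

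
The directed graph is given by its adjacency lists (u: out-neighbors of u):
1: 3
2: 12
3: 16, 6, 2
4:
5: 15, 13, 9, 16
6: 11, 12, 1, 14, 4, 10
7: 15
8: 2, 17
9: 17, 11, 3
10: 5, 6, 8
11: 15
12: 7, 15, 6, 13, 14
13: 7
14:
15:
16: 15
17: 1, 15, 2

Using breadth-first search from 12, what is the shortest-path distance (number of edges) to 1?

Level 0: 12
Level 1: 6, 7, 13, 14, 15
Level 2: 1, 4, 10, 11
Level 3: 3, 5, 8
Level 4: 2, 9, 16, 17
1 first appears at level 2.

2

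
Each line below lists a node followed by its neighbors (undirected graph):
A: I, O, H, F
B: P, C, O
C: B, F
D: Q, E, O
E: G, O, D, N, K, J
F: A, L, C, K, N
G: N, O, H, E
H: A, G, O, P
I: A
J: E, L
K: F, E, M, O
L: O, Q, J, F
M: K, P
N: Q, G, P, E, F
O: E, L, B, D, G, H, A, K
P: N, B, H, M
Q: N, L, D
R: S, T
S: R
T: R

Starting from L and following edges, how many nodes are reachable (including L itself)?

17

BFS from L visits: L, F, J, O, Q, A, C, K, N, E, B, D, G, H, I, M, P
Reachable nodes: 17 of 20 total.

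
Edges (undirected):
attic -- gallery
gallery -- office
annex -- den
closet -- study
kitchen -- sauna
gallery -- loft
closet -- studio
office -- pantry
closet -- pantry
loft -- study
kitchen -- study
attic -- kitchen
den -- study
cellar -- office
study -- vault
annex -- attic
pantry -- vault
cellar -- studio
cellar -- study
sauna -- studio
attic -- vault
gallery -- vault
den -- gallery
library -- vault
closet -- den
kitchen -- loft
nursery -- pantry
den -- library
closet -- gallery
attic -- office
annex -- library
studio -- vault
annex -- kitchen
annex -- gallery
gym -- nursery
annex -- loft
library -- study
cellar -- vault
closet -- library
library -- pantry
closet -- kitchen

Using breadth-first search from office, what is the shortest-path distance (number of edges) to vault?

Level 0: office
Level 1: attic, cellar, gallery, pantry
Level 2: annex, closet, den, kitchen, library, loft, nursery, studio, study, vault
Level 3: gym, sauna
vault first appears at level 2.

2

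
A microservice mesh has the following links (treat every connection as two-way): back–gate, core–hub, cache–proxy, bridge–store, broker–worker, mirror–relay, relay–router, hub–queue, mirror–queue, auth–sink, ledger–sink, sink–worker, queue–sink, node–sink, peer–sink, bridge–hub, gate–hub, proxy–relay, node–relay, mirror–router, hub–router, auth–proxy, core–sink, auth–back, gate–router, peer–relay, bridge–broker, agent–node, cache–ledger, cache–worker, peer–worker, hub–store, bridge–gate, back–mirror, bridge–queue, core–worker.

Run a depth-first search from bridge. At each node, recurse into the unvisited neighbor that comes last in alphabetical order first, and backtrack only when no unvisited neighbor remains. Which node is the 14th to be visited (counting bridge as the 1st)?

auth

Visit bridge
bridge → store
store → hub
hub → router
router → relay
relay → proxy
proxy → cache
cache → worker
worker → sink
sink → queue
queue → mirror
mirror → back
back → gate
back → auth
sink → peer
sink → node
node → agent
sink → ledger
sink → core
worker → broker

Visit order: bridge, store, hub, router, relay, proxy, cache, worker, sink, queue, mirror, back, gate, auth, peer, node, agent, ledger, core, broker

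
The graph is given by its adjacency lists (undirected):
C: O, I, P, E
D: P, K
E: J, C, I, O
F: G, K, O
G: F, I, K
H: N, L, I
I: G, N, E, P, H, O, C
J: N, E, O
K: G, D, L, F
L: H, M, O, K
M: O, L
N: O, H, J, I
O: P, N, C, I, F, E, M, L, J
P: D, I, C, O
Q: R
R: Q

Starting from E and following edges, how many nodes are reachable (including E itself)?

14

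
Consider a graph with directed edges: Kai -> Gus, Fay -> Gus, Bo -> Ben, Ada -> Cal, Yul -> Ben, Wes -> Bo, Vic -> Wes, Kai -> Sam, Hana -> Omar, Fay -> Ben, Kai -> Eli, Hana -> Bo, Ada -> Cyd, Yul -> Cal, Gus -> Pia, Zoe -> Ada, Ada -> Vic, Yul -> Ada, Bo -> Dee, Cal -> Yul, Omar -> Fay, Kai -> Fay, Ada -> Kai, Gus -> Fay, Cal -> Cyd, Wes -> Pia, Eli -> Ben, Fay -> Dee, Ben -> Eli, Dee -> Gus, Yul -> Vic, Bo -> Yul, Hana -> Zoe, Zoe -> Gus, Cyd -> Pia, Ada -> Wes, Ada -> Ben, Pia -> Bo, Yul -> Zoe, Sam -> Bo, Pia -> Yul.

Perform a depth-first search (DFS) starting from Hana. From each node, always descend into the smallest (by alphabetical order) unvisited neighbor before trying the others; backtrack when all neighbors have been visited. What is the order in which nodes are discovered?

Hana, Bo, Ben, Eli, Dee, Gus, Fay, Pia, Yul, Ada, Cal, Cyd, Kai, Sam, Vic, Wes, Zoe, Omar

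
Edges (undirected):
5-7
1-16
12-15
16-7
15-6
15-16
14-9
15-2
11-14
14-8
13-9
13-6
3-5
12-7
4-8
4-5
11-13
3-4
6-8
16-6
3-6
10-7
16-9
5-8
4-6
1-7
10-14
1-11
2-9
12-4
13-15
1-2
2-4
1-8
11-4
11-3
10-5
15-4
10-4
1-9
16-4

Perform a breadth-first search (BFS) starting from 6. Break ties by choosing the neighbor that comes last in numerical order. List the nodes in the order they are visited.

6, 16, 15, 13, 8, 4, 3, 9, 7, 1, 12, 2, 11, 14, 5, 10

Visit 6; enqueue 16, 15, 13, 8, 4, 3 → queue [16, 15, 13, 8, 4, 3]
Visit 16; enqueue 9, 7, 1 → queue [15, 13, 8, 4, 3, 9, 7, 1]
Visit 15; enqueue 12, 2 → queue [13, 8, 4, 3, 9, 7, 1, 12, 2]
Visit 13; enqueue 11 → queue [8, 4, 3, 9, 7, 1, 12, 2, 11]
Visit 8; enqueue 14, 5 → queue [4, 3, 9, 7, 1, 12, 2, 11, 14, 5]
Visit 4; enqueue 10 → queue [3, 9, 7, 1, 12, 2, 11, 14, 5, 10]
Visit 3 → queue [9, 7, 1, 12, 2, 11, 14, 5, 10]
Visit 9 → queue [7, 1, 12, 2, 11, 14, 5, 10]
Visit 7 → queue [1, 12, 2, 11, 14, 5, 10]
Visit 1 → queue [12, 2, 11, 14, 5, 10]
Visit 12 → queue [2, 11, 14, 5, 10]
Visit 2 → queue [11, 14, 5, 10]
Visit 11 → queue [14, 5, 10]
Visit 14 → queue [5, 10]
Visit 5 → queue [10]
Visit 10 → queue []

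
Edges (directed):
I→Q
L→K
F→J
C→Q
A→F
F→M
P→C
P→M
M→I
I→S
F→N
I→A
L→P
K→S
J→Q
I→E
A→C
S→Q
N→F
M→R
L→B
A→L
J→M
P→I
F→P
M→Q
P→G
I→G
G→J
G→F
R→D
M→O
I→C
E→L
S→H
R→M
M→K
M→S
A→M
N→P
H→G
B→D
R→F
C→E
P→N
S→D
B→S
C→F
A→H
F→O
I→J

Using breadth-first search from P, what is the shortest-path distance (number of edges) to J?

2

Level 0: P
Level 1: C, G, I, M, N
Level 2: A, E, F, J, K, O, Q, R, S
Level 3: D, H, L
Level 4: B
J first appears at level 2.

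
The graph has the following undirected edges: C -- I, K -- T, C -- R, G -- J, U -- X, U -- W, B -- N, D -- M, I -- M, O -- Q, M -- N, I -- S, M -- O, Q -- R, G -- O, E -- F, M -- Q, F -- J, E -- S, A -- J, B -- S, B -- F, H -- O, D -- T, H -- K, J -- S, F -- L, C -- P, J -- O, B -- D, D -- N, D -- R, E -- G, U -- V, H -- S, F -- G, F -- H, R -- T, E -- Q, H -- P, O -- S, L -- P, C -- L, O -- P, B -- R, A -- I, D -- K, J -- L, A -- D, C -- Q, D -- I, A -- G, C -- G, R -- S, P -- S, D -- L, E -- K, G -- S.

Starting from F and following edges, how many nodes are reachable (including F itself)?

BFS from F visits: F, B, E, G, H, J, L, D, N, R, S, K, Q, A, C, O, P, I, M, T
Reachable nodes: 20 of 24 total.

20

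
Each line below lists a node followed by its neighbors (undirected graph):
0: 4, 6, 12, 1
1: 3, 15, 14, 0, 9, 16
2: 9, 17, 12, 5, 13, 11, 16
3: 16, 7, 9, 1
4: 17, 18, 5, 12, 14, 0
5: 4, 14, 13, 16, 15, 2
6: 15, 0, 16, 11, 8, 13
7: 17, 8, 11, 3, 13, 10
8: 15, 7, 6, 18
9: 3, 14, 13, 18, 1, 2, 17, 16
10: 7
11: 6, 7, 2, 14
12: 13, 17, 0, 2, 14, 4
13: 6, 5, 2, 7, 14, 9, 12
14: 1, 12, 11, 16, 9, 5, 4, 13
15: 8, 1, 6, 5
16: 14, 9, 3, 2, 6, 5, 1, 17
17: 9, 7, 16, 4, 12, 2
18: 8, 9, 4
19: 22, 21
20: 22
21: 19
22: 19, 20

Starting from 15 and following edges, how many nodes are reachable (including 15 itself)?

19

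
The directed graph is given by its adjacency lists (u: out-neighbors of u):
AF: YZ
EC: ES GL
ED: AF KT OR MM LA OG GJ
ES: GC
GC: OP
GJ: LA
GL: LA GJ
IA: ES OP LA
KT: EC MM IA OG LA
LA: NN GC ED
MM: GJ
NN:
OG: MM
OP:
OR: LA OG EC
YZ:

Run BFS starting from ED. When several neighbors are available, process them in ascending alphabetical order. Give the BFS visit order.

Visit ED; enqueue AF, GJ, KT, LA, MM, OG, OR → queue [AF, GJ, KT, LA, MM, OG, OR]
Visit AF; enqueue YZ → queue [GJ, KT, LA, MM, OG, OR, YZ]
Visit GJ → queue [KT, LA, MM, OG, OR, YZ]
Visit KT; enqueue EC, IA → queue [LA, MM, OG, OR, YZ, EC, IA]
Visit LA; enqueue GC, NN → queue [MM, OG, OR, YZ, EC, IA, GC, NN]
Visit MM → queue [OG, OR, YZ, EC, IA, GC, NN]
Visit OG → queue [OR, YZ, EC, IA, GC, NN]
Visit OR → queue [YZ, EC, IA, GC, NN]
Visit YZ → queue [EC, IA, GC, NN]
Visit EC; enqueue ES, GL → queue [IA, GC, NN, ES, GL]
Visit IA; enqueue OP → queue [GC, NN, ES, GL, OP]
Visit GC → queue [NN, ES, GL, OP]
Visit NN → queue [ES, GL, OP]
Visit ES → queue [GL, OP]
Visit GL → queue [OP]
Visit OP → queue []

ED -> AF -> GJ -> KT -> LA -> MM -> OG -> OR -> YZ -> EC -> IA -> GC -> NN -> ES -> GL -> OP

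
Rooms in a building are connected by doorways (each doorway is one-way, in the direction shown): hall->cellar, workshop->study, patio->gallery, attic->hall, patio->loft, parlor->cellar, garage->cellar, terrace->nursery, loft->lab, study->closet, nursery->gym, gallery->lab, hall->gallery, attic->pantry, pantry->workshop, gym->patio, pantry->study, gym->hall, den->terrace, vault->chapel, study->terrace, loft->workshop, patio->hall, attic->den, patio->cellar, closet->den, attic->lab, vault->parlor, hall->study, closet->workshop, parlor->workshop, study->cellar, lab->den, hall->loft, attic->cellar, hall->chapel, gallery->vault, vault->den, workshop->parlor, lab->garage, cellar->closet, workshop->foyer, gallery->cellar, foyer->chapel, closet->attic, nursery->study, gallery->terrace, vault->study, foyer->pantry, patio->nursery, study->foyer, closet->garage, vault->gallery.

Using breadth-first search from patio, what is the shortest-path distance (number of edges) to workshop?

Level 0: patio
Level 1: cellar, gallery, hall, loft, nursery
Level 2: chapel, closet, gym, lab, study, terrace, vault, workshop
Level 3: attic, den, foyer, garage, parlor
Level 4: pantry
workshop first appears at level 2.

2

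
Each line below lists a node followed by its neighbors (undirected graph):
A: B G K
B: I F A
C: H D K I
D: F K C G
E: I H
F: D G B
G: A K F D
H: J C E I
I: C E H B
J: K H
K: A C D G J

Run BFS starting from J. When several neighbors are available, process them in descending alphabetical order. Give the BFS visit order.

Visit J; enqueue K, H → queue [K, H]
Visit K; enqueue G, D, C, A → queue [H, G, D, C, A]
Visit H; enqueue I, E → queue [G, D, C, A, I, E]
Visit G; enqueue F → queue [D, C, A, I, E, F]
Visit D → queue [C, A, I, E, F]
Visit C → queue [A, I, E, F]
Visit A; enqueue B → queue [I, E, F, B]
Visit I → queue [E, F, B]
Visit E → queue [F, B]
Visit F → queue [B]
Visit B → queue []

J -> K -> H -> G -> D -> C -> A -> I -> E -> F -> B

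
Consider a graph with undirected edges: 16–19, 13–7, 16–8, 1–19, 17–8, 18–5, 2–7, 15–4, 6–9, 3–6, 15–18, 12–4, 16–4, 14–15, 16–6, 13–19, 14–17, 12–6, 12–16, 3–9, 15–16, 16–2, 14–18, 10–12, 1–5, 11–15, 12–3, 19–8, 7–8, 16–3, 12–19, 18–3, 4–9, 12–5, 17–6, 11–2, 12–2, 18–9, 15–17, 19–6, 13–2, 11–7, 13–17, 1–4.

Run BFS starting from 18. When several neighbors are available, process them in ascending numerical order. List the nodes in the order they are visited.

18, 3, 5, 9, 14, 15, 6, 12, 16, 1, 4, 17, 11, 19, 2, 10, 8, 13, 7

Visit 18; enqueue 3, 5, 9, 14, 15 → queue [3, 5, 9, 14, 15]
Visit 3; enqueue 6, 12, 16 → queue [5, 9, 14, 15, 6, 12, 16]
Visit 5; enqueue 1 → queue [9, 14, 15, 6, 12, 16, 1]
Visit 9; enqueue 4 → queue [14, 15, 6, 12, 16, 1, 4]
Visit 14; enqueue 17 → queue [15, 6, 12, 16, 1, 4, 17]
Visit 15; enqueue 11 → queue [6, 12, 16, 1, 4, 17, 11]
Visit 6; enqueue 19 → queue [12, 16, 1, 4, 17, 11, 19]
Visit 12; enqueue 2, 10 → queue [16, 1, 4, 17, 11, 19, 2, 10]
Visit 16; enqueue 8 → queue [1, 4, 17, 11, 19, 2, 10, 8]
Visit 1 → queue [4, 17, 11, 19, 2, 10, 8]
Visit 4 → queue [17, 11, 19, 2, 10, 8]
Visit 17; enqueue 13 → queue [11, 19, 2, 10, 8, 13]
Visit 11; enqueue 7 → queue [19, 2, 10, 8, 13, 7]
Visit 19 → queue [2, 10, 8, 13, 7]
Visit 2 → queue [10, 8, 13, 7]
Visit 10 → queue [8, 13, 7]
Visit 8 → queue [13, 7]
Visit 13 → queue [7]
Visit 7 → queue []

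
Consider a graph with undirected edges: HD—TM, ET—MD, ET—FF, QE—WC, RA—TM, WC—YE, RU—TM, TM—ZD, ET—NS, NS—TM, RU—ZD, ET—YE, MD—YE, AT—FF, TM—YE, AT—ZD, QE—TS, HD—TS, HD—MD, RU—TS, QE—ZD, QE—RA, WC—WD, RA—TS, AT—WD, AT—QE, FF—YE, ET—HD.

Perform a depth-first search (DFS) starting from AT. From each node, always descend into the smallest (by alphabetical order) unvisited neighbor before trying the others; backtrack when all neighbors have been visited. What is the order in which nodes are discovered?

Visit AT
AT → FF
FF → ET
ET → HD
HD → MD
MD → YE
YE → TM
TM → NS
TM → RA
RA → QE
QE → TS
TS → RU
RU → ZD
QE → WC
WC → WD

AT -> FF -> ET -> HD -> MD -> YE -> TM -> NS -> RA -> QE -> TS -> RU -> ZD -> WC -> WD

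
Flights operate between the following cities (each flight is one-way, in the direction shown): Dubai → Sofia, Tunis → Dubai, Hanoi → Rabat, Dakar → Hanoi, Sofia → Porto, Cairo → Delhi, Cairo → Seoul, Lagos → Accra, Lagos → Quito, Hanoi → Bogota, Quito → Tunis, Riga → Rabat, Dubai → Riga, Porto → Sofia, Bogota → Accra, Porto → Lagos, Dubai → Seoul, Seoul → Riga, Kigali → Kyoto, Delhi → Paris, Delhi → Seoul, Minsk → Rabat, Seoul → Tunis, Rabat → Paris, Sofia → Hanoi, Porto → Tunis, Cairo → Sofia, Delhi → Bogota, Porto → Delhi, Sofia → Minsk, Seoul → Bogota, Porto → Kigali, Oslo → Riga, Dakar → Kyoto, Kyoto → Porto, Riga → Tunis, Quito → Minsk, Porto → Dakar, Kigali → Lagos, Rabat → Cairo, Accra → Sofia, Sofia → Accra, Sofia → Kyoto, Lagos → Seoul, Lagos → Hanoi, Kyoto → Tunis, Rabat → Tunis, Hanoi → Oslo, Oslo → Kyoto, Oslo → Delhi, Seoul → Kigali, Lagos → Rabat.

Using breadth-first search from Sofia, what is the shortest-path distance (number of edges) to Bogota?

Level 0: Sofia
Level 1: Accra, Hanoi, Kyoto, Minsk, Porto
Level 2: Bogota, Dakar, Delhi, Kigali, Lagos, Oslo, Rabat, Tunis
Level 3: Cairo, Dubai, Paris, Quito, Riga, Seoul
Bogota first appears at level 2.

2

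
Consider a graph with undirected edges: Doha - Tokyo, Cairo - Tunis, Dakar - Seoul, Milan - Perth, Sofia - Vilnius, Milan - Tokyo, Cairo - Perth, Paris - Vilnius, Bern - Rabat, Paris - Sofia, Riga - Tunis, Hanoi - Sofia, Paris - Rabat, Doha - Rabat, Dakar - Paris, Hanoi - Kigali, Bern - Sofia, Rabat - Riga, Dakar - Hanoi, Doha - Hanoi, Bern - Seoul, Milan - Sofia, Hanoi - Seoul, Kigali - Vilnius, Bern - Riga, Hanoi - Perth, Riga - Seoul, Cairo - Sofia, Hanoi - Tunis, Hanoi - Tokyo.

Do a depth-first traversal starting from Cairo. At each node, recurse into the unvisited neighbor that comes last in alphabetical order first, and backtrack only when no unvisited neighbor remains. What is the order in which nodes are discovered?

Cairo Tunis Riga Seoul Hanoi Tokyo Milan Sofia Vilnius Paris Rabat Doha Bern Dakar Kigali Perth

Visit Cairo
Cairo → Tunis
Tunis → Riga
Riga → Seoul
Seoul → Hanoi
Hanoi → Tokyo
Tokyo → Milan
Milan → Sofia
Sofia → Vilnius
Vilnius → Paris
Paris → Rabat
Rabat → Doha
Rabat → Bern
Paris → Dakar
Vilnius → Kigali
Milan → Perth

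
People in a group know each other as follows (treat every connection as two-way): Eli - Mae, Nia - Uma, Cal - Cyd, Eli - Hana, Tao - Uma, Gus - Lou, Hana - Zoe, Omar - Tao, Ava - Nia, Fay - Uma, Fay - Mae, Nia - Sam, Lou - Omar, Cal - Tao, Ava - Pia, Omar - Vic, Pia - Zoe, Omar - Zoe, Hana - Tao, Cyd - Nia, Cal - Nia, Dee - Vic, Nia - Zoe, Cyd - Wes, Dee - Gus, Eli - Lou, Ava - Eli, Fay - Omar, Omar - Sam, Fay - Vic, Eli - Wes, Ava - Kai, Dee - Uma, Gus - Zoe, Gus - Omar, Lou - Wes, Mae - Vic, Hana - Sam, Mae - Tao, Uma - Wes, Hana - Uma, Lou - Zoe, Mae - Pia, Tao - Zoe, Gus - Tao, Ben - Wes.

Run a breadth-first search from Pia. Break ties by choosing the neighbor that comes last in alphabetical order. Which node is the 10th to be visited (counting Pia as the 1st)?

Visit Pia; enqueue Zoe, Mae, Ava → queue [Zoe, Mae, Ava]
Visit Zoe; enqueue Tao, Omar, Nia, Lou, Hana, Gus → queue [Mae, Ava, Tao, Omar, Nia, Lou, Hana, Gus]
Visit Mae; enqueue Vic, Fay, Eli → queue [Ava, Tao, Omar, Nia, Lou, Hana, Gus, Vic, Fay, Eli]
Visit Ava; enqueue Kai → queue [Tao, Omar, Nia, Lou, Hana, Gus, Vic, Fay, Eli, Kai]
Visit Tao; enqueue Uma, Cal → queue [Omar, Nia, Lou, Hana, Gus, Vic, Fay, Eli, Kai, Uma, Cal]
Visit Omar; enqueue Sam → queue [Nia, Lou, Hana, Gus, Vic, Fay, Eli, Kai, Uma, Cal, Sam]
Visit Nia; enqueue Cyd → queue [Lou, Hana, Gus, Vic, Fay, Eli, Kai, Uma, Cal, Sam, Cyd]
Visit Lou; enqueue Wes → queue [Hana, Gus, Vic, Fay, Eli, Kai, Uma, Cal, Sam, Cyd, Wes]
Visit Hana → queue [Gus, Vic, Fay, Eli, Kai, Uma, Cal, Sam, Cyd, Wes]
Visit Gus; enqueue Dee → queue [Vic, Fay, Eli, Kai, Uma, Cal, Sam, Cyd, Wes, Dee]
Visit Vic → queue [Fay, Eli, Kai, Uma, Cal, Sam, Cyd, Wes, Dee]
Visit Fay → queue [Eli, Kai, Uma, Cal, Sam, Cyd, Wes, Dee]
Visit Eli → queue [Kai, Uma, Cal, Sam, Cyd, Wes, Dee]
Visit Kai → queue [Uma, Cal, Sam, Cyd, Wes, Dee]
Visit Uma → queue [Cal, Sam, Cyd, Wes, Dee]
Visit Cal → queue [Sam, Cyd, Wes, Dee]
Visit Sam → queue [Cyd, Wes, Dee]
Visit Cyd → queue [Wes, Dee]
Visit Wes; enqueue Ben → queue [Dee, Ben]
Visit Dee → queue [Ben]
Visit Ben → queue []

Visit order: Pia, Zoe, Mae, Ava, Tao, Omar, Nia, Lou, Hana, Gus, Vic, Fay, Eli, Kai, Uma, Cal, Sam, Cyd, Wes, Dee, Ben

Gus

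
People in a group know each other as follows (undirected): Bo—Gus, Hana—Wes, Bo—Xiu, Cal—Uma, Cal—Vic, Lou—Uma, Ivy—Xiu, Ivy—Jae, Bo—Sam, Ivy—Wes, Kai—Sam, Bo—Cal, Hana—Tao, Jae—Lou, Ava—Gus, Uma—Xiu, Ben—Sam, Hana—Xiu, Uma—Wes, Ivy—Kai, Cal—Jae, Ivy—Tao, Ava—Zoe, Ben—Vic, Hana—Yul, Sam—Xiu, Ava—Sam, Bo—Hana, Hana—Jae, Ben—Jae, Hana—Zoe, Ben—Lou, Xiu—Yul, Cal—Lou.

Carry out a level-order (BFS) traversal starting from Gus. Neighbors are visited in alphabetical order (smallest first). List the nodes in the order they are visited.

Visit Gus; enqueue Ava, Bo → queue [Ava, Bo]
Visit Ava; enqueue Sam, Zoe → queue [Bo, Sam, Zoe]
Visit Bo; enqueue Cal, Hana, Xiu → queue [Sam, Zoe, Cal, Hana, Xiu]
Visit Sam; enqueue Ben, Kai → queue [Zoe, Cal, Hana, Xiu, Ben, Kai]
Visit Zoe → queue [Cal, Hana, Xiu, Ben, Kai]
Visit Cal; enqueue Jae, Lou, Uma, Vic → queue [Hana, Xiu, Ben, Kai, Jae, Lou, Uma, Vic]
Visit Hana; enqueue Tao, Wes, Yul → queue [Xiu, Ben, Kai, Jae, Lou, Uma, Vic, Tao, Wes, Yul]
Visit Xiu; enqueue Ivy → queue [Ben, Kai, Jae, Lou, Uma, Vic, Tao, Wes, Yul, Ivy]
Visit Ben → queue [Kai, Jae, Lou, Uma, Vic, Tao, Wes, Yul, Ivy]
Visit Kai → queue [Jae, Lou, Uma, Vic, Tao, Wes, Yul, Ivy]
Visit Jae → queue [Lou, Uma, Vic, Tao, Wes, Yul, Ivy]
Visit Lou → queue [Uma, Vic, Tao, Wes, Yul, Ivy]
Visit Uma → queue [Vic, Tao, Wes, Yul, Ivy]
Visit Vic → queue [Tao, Wes, Yul, Ivy]
Visit Tao → queue [Wes, Yul, Ivy]
Visit Wes → queue [Yul, Ivy]
Visit Yul → queue [Ivy]
Visit Ivy → queue []

Gus, Ava, Bo, Sam, Zoe, Cal, Hana, Xiu, Ben, Kai, Jae, Lou, Uma, Vic, Tao, Wes, Yul, Ivy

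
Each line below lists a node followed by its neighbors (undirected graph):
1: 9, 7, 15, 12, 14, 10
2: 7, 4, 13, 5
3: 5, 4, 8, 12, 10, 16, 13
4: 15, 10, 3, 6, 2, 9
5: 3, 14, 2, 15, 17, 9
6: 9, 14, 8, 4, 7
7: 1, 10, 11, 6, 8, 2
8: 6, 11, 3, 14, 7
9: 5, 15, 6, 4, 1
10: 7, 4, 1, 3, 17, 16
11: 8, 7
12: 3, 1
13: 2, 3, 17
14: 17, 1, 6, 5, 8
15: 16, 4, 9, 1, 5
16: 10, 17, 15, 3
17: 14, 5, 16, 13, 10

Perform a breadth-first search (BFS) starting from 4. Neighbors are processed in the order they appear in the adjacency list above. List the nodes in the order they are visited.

Visit 4; enqueue 15, 10, 3, 6, 2, 9 → queue [15, 10, 3, 6, 2, 9]
Visit 15; enqueue 16, 1, 5 → queue [10, 3, 6, 2, 9, 16, 1, 5]
Visit 10; enqueue 7, 17 → queue [3, 6, 2, 9, 16, 1, 5, 7, 17]
Visit 3; enqueue 8, 12, 13 → queue [6, 2, 9, 16, 1, 5, 7, 17, 8, 12, 13]
Visit 6; enqueue 14 → queue [2, 9, 16, 1, 5, 7, 17, 8, 12, 13, 14]
Visit 2 → queue [9, 16, 1, 5, 7, 17, 8, 12, 13, 14]
Visit 9 → queue [16, 1, 5, 7, 17, 8, 12, 13, 14]
Visit 16 → queue [1, 5, 7, 17, 8, 12, 13, 14]
Visit 1 → queue [5, 7, 17, 8, 12, 13, 14]
Visit 5 → queue [7, 17, 8, 12, 13, 14]
Visit 7; enqueue 11 → queue [17, 8, 12, 13, 14, 11]
Visit 17 → queue [8, 12, 13, 14, 11]
Visit 8 → queue [12, 13, 14, 11]
Visit 12 → queue [13, 14, 11]
Visit 13 → queue [14, 11]
Visit 14 → queue [11]
Visit 11 → queue []

4 -> 15 -> 10 -> 3 -> 6 -> 2 -> 9 -> 16 -> 1 -> 5 -> 7 -> 17 -> 8 -> 12 -> 13 -> 14 -> 11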